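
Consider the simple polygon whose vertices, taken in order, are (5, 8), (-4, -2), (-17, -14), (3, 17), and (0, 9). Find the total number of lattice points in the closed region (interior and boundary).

By the shoelace formula, twice the signed area is |(5·(-2) − (-4)·8) + ((-4)·(-14) − (-17)·(-2)) + ((-17)·17 − 3·(-14)) + (3·9 − 0·17) + (0·8 − 5·9)| = 221, so the area is 221/2.
The number of boundary lattice points is Σ gcd(|Δx|,|Δy|) = gcd(9,10) + gcd(13,12) + gcd(20,31) + gcd(3,8) + gcd(5,1) = 1+1+1+1+1 = 5.
Pick's theorem gives I = A − B/2 + 1 = 221/2 − 5/2 + 1 = 109, so the closed region contains I + B = 109 + 5 = 114 lattice points.

114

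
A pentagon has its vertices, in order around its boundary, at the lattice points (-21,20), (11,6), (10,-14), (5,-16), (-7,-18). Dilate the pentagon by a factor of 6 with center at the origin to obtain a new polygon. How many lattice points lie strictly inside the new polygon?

Using the shoelace formula, 2A = |[(-21)·6 − 11·20] + [11·(-14) − 10·6] + [10·(-16) − 5·(-14)] + [5·(-18) − (-7)·(-16)] + [(-7)·20 − (-21)·(-18)]| = 1370, so the area is 685.
The number of boundary lattice points is Σ gcd(|Δx|,|Δy|) = gcd(32,14) + gcd(1,20) + gcd(5,2) + gcd(12,2) + gcd(14,38) = 2+1+1+2+2 = 8.
Scaling by 6 multiplies the area by 6² = 36 (so the new area is 24660) and multiplies the boundary lattice-point count by 6, giving 48.
By Pick's theorem, the interior count of the dilated polygon is 24660 − 48/2 + 1 = 24637.

24637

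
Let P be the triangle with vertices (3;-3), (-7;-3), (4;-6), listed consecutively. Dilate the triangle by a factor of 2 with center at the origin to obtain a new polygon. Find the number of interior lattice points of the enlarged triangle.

Using the shoelace formula, 2A = |(3·(-3) − (-7)·(-3)) + ((-7)·(-6) − 4·(-3)) + (4·(-3) − 3·(-6))| = 30, so the area is 15.
The number of boundary lattice points is Σ gcd(|Δx|,|Δy|) = gcd(10,0) + gcd(11,3) + gcd(1,3) = 10+1+1 = 12.
Scaling by 2 multiplies the area by 2² = 4 (so the new area is 60) and multiplies the boundary lattice-point count by 2, giving 24.
By Pick's theorem, the interior count of the dilated polygon is 60 − 24/2 + 1 = 49.

49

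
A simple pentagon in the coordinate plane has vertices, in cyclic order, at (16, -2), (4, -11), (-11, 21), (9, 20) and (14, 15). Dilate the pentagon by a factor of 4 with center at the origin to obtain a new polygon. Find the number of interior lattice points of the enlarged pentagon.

8195

Using the shoelace formula, 2A = |(16·(-11) − 4·(-2)) + (4·21 − (-11)·(-11)) + ((-11)·20 − 9·21) + (9·15 − 14·20) + (14·(-2) − 16·15)| = 1027, so the area is 513.5.
Summing gcd(|Δx|,|Δy|) over the edges gives the boundary count: gcd(12,9) + gcd(15,32) + gcd(20,1) + gcd(5,5) + gcd(2,17) = 3+1+1+5+1 = 11.
Scaling by 4 multiplies the area by 4² = 16 (so the new area is 8216) and multiplies the boundary lattice-point count by 4, giving 44.
By Pick's theorem, the interior count of the dilated polygon is 8216 − 44/2 + 1 = 8195.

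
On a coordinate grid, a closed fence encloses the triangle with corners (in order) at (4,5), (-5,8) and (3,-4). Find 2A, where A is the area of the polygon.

By the shoelace formula, twice the signed area is |(4·8 − (-5)·5) + ((-5)·(-4) − 3·8) + (3·5 − 4·(-4))| = 84, so the area is 42.

84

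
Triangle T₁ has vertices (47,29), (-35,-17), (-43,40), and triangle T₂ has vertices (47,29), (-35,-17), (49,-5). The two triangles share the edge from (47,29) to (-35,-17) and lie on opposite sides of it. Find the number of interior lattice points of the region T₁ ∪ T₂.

3954

The union is the simple quadrilateral with vertices (47,29), (-43,40), (-35,-17), (49,-5) in order.
The shoelace formula gives twice the area as |(47·40 − (-43)·29) + ((-43)·(-17) − (-35)·40) + ((-35)·(-5) − 49·(-17)) + (49·29 − 47·(-5))| = 7922, so the area is 3961.
Along each edge there are gcd(|Δx|,|Δy|)+1 lattice points, so counting each shared vertex once the boundary has gcd(90,11) + gcd(8,57) + gcd(84,12) + gcd(2,34) = 1+1+12+2 = 16.
By Pick's theorem I = A − B/2 + 1 = 3961 − 16/2 + 1 = 3954.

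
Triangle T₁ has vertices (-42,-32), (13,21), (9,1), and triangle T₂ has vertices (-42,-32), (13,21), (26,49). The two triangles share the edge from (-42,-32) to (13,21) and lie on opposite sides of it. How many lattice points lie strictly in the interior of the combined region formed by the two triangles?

The union is the simple quadrilateral with vertices (-42,-32), (9,1), (13,21), (26,49) in order.
Using the shoelace formula, 2A = |[(-42)·1 − 9·(-32)] + [9·21 − 13·1] + [13·49 − 26·21] + [26·(-32) − (-42)·49]| = 1739, so the area is 869.5.
The number of boundary lattice points is Σ gcd(|Δx|,|Δy|) = gcd(51,33) + gcd(4,20) + gcd(13,28) + gcd(68,81) = 3+4+1+1 = 9.
By Pick's theorem I = A − B/2 + 1 = 869.5 − 9/2 + 1 = 866.

866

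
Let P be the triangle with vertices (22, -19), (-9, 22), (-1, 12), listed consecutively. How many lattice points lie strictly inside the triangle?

8

The shoelace formula gives twice the area as |[22·22 − (-9)·(-19)] + [(-9)·12 − (-1)·22] + [(-1)·(-19) − 22·12]| = 18, so the area is 9.
Summing gcd(|Δx|,|Δy|) over the edges gives the boundary count: gcd(31,41) + gcd(8,10) + gcd(23,31) = 1+2+1 = 4.
By Pick's theorem A = I + B/2 − 1, so I = 9 − 4/2 + 1 = 8.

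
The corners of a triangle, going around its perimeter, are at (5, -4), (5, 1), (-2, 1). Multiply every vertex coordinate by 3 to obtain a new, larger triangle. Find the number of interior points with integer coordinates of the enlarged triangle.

By the shoelace formula, twice the signed area is |[5·1 − 5·(-4)] + [5·1 − (-2)·1] + [(-2)·(-4) − 5·1]| = 35, so the area is 35/2.
Summing gcd(|Δx|,|Δy|) over the edges gives the boundary count: gcd(0,5) + gcd(7,0) + gcd(7,5) = 5+7+1 = 13.
Scaling by 3 multiplies the area by 3² = 9 (so the new area is 157.5) and multiplies the boundary lattice-point count by 3, giving 39.
By Pick's theorem, the interior count of the dilated polygon is 157.5 − 39/2 + 1 = 139.

139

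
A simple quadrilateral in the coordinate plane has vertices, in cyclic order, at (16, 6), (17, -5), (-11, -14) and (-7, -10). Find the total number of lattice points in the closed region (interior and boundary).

By the shoelace formula, twice the signed area is |[16·(-5) − 17·6] + [17·(-14) − (-11)·(-5)] + [(-11)·(-10) − (-7)·(-14)] + [(-7)·6 − 16·(-10)]| = 345, so the area is 172.5.
The number of boundary lattice points is Σ gcd(|Δx|,|Δy|) = gcd(1,11) + gcd(28,9) + gcd(4,4) + gcd(23,16) = 1+1+4+1 = 7.
Pick's theorem gives I = A − B/2 + 1 = 172.5 − 7/2 + 1 = 170, so the closed region contains I + B = 170 + 7 = 177 lattice points.

177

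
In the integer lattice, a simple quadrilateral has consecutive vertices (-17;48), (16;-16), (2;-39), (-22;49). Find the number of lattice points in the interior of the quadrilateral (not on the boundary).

By the shoelace formula, twice the signed area is |[(-17)·(-16) − 16·48] + [16·(-39) − 2·(-16)] + [2·49 − (-22)·(-39)] + [(-22)·48 − (-17)·49]| = 2071, so the area is 1035.5.
Summing gcd(|Δx|,|Δy|) over the edges gives the boundary count: gcd(33,64) + gcd(14,23) + gcd(24,88) + gcd(5,1) = 1+1+8+1 = 11.
By Pick's theorem A = I + B/2 − 1, so I = 1035.5 − 11/2 + 1 = 1031.

1031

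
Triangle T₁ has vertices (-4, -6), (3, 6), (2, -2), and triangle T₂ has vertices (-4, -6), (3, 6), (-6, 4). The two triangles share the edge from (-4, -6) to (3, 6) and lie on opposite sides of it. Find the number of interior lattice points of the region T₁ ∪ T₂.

67

The union is the simple quadrilateral with vertices (-4, -6), (2, -2), (3, 6), (-6, 4) in order.
By the shoelace formula, twice the signed area is |((-4)·(-2) − 2·(-6)) + (2·6 − 3·(-2)) + (3·4 − (-6)·6) + ((-6)·(-6) − (-4)·4)| = 138, so the area is 69.
Summing gcd(|Δx|,|Δy|) over the edges gives the boundary count: gcd(6,4) + gcd(1,8) + gcd(9,2) + gcd(2,10) = 2+1+1+2 = 6.
By Pick's theorem I = A − B/2 + 1 = 69 − 6/2 + 1 = 67.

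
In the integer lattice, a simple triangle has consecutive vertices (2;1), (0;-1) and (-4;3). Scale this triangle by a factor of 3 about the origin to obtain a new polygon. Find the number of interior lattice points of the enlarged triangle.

Using the shoelace formula, 2A = |(2·(-1) − 0·1) + (0·3 − (-4)·(-1)) + ((-4)·1 − 2·3)| = 16, so the area is 8.
Summing gcd(|Δx|,|Δy|) over the edges gives the boundary count: gcd(2,2) + gcd(4,4) + gcd(6,2) = 2+4+2 = 8.
Scaling by 3 multiplies the area by 3² = 9 (so the new area is 72) and multiplies the boundary lattice-point count by 3, giving 24.
By Pick's theorem, the interior count of the dilated polygon is 72 − 24/2 + 1 = 61.

61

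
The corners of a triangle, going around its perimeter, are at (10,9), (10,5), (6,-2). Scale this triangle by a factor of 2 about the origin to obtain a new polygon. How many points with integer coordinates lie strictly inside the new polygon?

27

The shoelace formula gives twice the area as |[10·5 − 10·9] + [10·(-2) − 6·5] + [6·9 − 10·(-2)]| = 16, so the area is 8.
The number of boundary lattice points is Σ gcd(|Δx|,|Δy|) = gcd(0,4) + gcd(4,7) + gcd(4,11) = 4+1+1 = 6.
Scaling by 2 multiplies the area by 2² = 4 (so the new area is 32) and multiplies the boundary lattice-point count by 2, giving 12.
By Pick's theorem, the interior count of the dilated polygon is 32 − 12/2 + 1 = 27.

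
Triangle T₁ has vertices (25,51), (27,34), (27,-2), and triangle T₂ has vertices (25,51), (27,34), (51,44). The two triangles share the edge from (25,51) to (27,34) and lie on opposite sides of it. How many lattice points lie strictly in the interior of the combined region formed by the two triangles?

231

The union is the simple quadrilateral with vertices (25,51), (27,-2), (27,34), (51,44) in order.
The shoelace formula gives twice the area as |[25·(-2) − 27·51] + [27·34 − 27·(-2)] + [27·44 − 51·34] + [51·51 − 25·44]| = 500, so the area is 250.
Along each edge there are gcd(|Δx|,|Δy|)+1 lattice points, so counting each shared vertex once the boundary has gcd(2,53) + gcd(0,36) + gcd(24,10) + gcd(26,7) = 1+36+2+1 = 40.
By Pick's theorem I = A − B/2 + 1 = 250 − 40/2 + 1 = 231.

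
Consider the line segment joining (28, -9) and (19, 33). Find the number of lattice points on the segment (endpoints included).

The number of lattice points on a segment between lattice points is gcd(|Δx|,|Δy|) + 1 = gcd(9,42) + 1 = 3 + 1 = 4.

4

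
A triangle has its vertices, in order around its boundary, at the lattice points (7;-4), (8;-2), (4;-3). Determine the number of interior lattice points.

3

The shoelace formula gives twice the area as |(7·(-2) − 8·(-4)) + (8·(-3) − 4·(-2)) + (4·(-4) − 7·(-3))| = 7, so the area is 7/2.
Along each edge there are gcd(|Δx|,|Δy|)+1 lattice points, so counting each shared vertex once the boundary has gcd(1,2) + gcd(4,1) + gcd(3,1) = 1+1+1 = 3.
By Pick's theorem A = I + B/2 − 1, so I = 7/2 − 3/2 + 1 = 3.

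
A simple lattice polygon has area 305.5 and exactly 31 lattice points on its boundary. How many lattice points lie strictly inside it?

Pick's theorem A = I + B/2 − 1 rearranges to I = A − B/2 + 1 = 305.5 − 31/2 + 1 = 291.

291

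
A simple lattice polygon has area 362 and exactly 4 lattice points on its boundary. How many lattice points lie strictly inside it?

361

From Pick's theorem, I = A − B/2 + 1 = 362 − 4/2 + 1 = 361.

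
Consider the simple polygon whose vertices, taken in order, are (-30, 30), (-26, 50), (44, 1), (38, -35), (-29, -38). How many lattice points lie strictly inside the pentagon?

4488

By the shoelace formula, twice the signed area is |[(-30)·50 − (-26)·30] + [(-26)·1 − 44·50] + [44·(-35) − 38·1] + [38·(-38) − (-29)·(-35)] + [(-29)·30 − (-30)·(-38)]| = 8993, so the area is 4496.5.
The number of boundary lattice points is Σ gcd(|Δx|,|Δy|) = gcd(4,20) + gcd(70,49) + gcd(6,36) + gcd(67,3) + gcd(1,68) = 4+7+6+1+1 = 19.
By Pick's theorem A = I + B/2 − 1, so I = 4496.5 − 19/2 + 1 = 4488.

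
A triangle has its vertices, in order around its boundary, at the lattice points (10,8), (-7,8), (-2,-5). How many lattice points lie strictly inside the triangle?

102

The shoelace formula gives twice the area as |[10·8 − (-7)·8] + [(-7)·(-5) − (-2)·8] + [(-2)·8 − 10·(-5)]| = 221, so the area is 110.5.
Summing gcd(|Δx|,|Δy|) over the edges gives the boundary count: gcd(17,0) + gcd(5,13) + gcd(12,13) = 17+1+1 = 19.
Pick's theorem gives I = A − B/2 + 1 = 110.5 − 19/2 + 1 = 102.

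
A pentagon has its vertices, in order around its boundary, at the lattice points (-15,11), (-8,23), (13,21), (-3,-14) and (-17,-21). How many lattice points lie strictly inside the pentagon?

By the shoelace formula, twice the signed area is |((-15)·23 − (-8)·11) + ((-8)·21 − 13·23) + (13·(-14) − (-3)·21) + ((-3)·(-21) − (-17)·(-14)) + ((-17)·11 − (-15)·(-21))| = 1520, so the area is 760.
The number of boundary lattice points is Σ gcd(|Δx|,|Δy|) = gcd(7,12) + gcd(21,2) + gcd(16,35) + gcd(14,7) + gcd(2,32) = 1+1+1+7+2 = 12.
By Pick's theorem A = I + B/2 − 1, so I = 760 − 12/2 + 1 = 755.

755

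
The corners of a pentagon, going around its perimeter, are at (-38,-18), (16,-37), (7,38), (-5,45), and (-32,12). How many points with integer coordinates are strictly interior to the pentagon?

The shoelace formula gives twice the area as |[(-38)·(-37) − 16·(-18)] + [16·38 − 7·(-37)] + [7·45 − (-5)·38] + [(-5)·12 − (-32)·45] + [(-32)·(-18) − (-38)·12]| = 5478, so the area is 2739.
Summing gcd(|Δx|,|Δy|) over the edges gives the boundary count: gcd(54,19) + gcd(9,75) + gcd(12,7) + gcd(27,33) + gcd(6,30) = 1+3+1+3+6 = 14.
By Pick's theorem A = I + B/2 − 1, so I = 2739 − 14/2 + 1 = 2733.

2733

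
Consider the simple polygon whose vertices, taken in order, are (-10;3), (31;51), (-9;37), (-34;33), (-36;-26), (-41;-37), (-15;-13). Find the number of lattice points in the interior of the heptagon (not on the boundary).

2049

Using the shoelace formula, 2A = |((-10)·51 − 31·3) + (31·37 − (-9)·51) + ((-9)·33 − (-34)·37) + ((-34)·(-26) − (-36)·33) + ((-36)·(-37) − (-41)·(-26)) + ((-41)·(-13) − (-15)·(-37)) + ((-15)·3 − (-10)·(-13))| = 4105, so the area is 4105/2.
Along each edge there are gcd(|Δx|,|Δy|)+1 lattice points, so counting each shared vertex once the boundary has gcd(41,48) + gcd(40,14) + gcd(25,4) + gcd(2,59) + gcd(5,11) + gcd(26,24) + gcd(5,16) = 1+2+1+1+1+2+1 = 9.
Pick's theorem gives I = A − B/2 + 1 = 4105/2 − 9/2 + 1 = 2049.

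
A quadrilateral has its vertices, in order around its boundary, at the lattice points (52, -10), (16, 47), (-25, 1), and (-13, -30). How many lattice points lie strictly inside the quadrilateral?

Using the shoelace formula, 2A = |(52·47 − 16·(-10)) + (16·1 − (-25)·47) + ((-25)·(-30) − (-13)·1) + ((-13)·(-10) − 52·(-30))| = 6248, so the area is 3124.
Summing gcd(|Δx|,|Δy|) over the edges gives the boundary count: gcd(36,57) + gcd(41,46) + gcd(12,31) + gcd(65,20) = 3+1+1+5 = 10.
By Pick's theorem A = I + B/2 − 1, so I = 3124 − 10/2 + 1 = 3120.

3120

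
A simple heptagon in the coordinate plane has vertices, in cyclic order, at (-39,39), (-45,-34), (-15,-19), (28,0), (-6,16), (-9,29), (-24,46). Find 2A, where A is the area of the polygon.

5516

By the shoelace formula, twice the signed area is |[(-39)·(-34) − (-45)·39] + [(-45)·(-19) − (-15)·(-34)] + [(-15)·0 − 28·(-19)] + [28·16 − (-6)·0] + [(-6)·29 − (-9)·16] + [(-9)·46 − (-24)·29] + [(-24)·39 − (-39)·46]| = 5516, so the area is 2758.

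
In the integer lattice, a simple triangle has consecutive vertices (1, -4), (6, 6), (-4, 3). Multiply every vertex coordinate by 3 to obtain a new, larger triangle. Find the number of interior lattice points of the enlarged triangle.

The shoelace formula gives twice the area as |(1·6 − 6·(-4)) + (6·3 − (-4)·6) + ((-4)·(-4) − 1·3)| = 85, so the area is 42.5.
Summing gcd(|Δx|,|Δy|) over the edges gives the boundary count: gcd(5,10) + gcd(10,3) + gcd(5,7) = 5+1+1 = 7.
Scaling by 3 multiplies the area by 3² = 9 (so the new area is 765/2) and multiplies the boundary lattice-point count by 3, giving 21.
By Pick's theorem, the interior count of the dilated polygon is 765/2 − 21/2 + 1 = 373.

373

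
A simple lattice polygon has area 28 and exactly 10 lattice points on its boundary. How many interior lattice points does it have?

Pick's theorem A = I + B/2 − 1 rearranges to I = A − B/2 + 1 = 28 − 10/2 + 1 = 24.

24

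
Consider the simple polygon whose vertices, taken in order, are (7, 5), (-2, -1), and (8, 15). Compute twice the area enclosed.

84

Using the shoelace formula, 2A = |[7·(-1) − (-2)·5] + [(-2)·15 − 8·(-1)] + [8·5 − 7·15]| = 84, so the area is 42.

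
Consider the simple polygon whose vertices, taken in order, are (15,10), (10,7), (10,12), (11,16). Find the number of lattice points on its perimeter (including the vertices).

9

Along each edge there are gcd(|Δx|,|Δy|)+1 lattice points, so counting each shared vertex once the boundary has gcd(5,3) + gcd(0,5) + gcd(1,4) + gcd(4,6) = 1+5+1+2 = 9.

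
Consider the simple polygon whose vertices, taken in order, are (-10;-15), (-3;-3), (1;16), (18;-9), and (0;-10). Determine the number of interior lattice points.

Using the shoelace formula, 2A = |((-10)·(-3) − (-3)·(-15)) + ((-3)·16 − 1·(-3)) + (1·(-9) − 18·16) + (18·(-10) − 0·(-9)) + (0·(-15) − (-10)·(-10))| = 637, so the area is 637/2.
Summing gcd(|Δx|,|Δy|) over the edges gives the boundary count: gcd(7,12) + gcd(4,19) + gcd(17,25) + gcd(18,1) + gcd(10,5) = 1+1+1+1+5 = 9.
Pick's theorem gives I = A − B/2 + 1 = 637/2 − 9/2 + 1 = 315.

315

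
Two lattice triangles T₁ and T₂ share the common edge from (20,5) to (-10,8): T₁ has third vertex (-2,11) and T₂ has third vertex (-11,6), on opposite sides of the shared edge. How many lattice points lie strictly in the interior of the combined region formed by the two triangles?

87

The union is the simple quadrilateral with vertices (20,5), (-2,11), (-10,8), (-11,6) in order.
Using the shoelace formula, 2A = |[20·11 − (-2)·5] + [(-2)·8 − (-10)·11] + [(-10)·6 − (-11)·8] + [(-11)·5 − 20·6]| = 177, so the area is 88.5.
Summing gcd(|Δx|,|Δy|) over the edges gives the boundary count: gcd(22,6) + gcd(8,3) + gcd(1,2) + gcd(31,1) = 2+1+1+1 = 5.
By Pick's theorem I = A − B/2 + 1 = 88.5 − 5/2 + 1 = 87.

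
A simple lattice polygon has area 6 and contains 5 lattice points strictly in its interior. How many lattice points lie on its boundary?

4

Pick's theorem gives A = I + B/2 − 1, so B = 2(A − I + 1) = 2(6 − 5 + 1) = 4.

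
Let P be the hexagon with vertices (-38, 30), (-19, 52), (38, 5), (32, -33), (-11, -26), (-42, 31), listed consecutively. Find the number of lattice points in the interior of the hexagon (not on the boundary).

The shoelace formula gives twice the area as |((-38)·52 − (-19)·30) + ((-19)·5 − 38·52) + (38·(-33) − 32·5) + (32·(-26) − (-11)·(-33)) + ((-11)·31 − (-42)·(-26)) + ((-42)·30 − (-38)·31)| = 7601, so the area is 7601/2.
Along each edge there are gcd(|Δx|,|Δy|)+1 lattice points, so counting each shared vertex once the boundary has gcd(19,22) + gcd(57,47) + gcd(6,38) + gcd(43,7) + gcd(31,57) + gcd(4,1) = 1+1+2+1+1+1 = 7.
Pick's theorem gives I = A − B/2 + 1 = 7601/2 − 7/2 + 1 = 3798.

3798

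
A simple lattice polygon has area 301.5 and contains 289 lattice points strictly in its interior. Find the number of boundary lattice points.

27

Pick's theorem gives A = I + B/2 − 1, so B = 2(A − I + 1) = 2(301.5 − 289 + 1) = 27.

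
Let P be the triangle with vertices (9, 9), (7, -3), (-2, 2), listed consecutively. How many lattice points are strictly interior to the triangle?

By the shoelace formula, twice the signed area is |[9·(-3) − 7·9] + [7·2 − (-2)·(-3)] + [(-2)·9 − 9·2]| = 118, so the area is 59.
Summing gcd(|Δx|,|Δy|) over the edges gives the boundary count: gcd(2,12) + gcd(9,5) + gcd(11,7) = 2+1+1 = 4.
Pick's theorem gives I = A − B/2 + 1 = 59 − 4/2 + 1 = 58.

58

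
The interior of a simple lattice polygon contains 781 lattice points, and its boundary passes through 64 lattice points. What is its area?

812

By Pick's theorem, A = I + B/2 − 1 = 781 + 64/2 − 1 = 812.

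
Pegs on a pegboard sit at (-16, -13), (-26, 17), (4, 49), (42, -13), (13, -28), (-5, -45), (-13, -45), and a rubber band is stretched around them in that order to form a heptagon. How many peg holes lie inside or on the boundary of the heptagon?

3366

By the shoelace formula, twice the signed area is |((-16)·17 − (-26)·(-13)) + ((-26)·49 − 4·17) + (4·(-13) − 42·49) + (42·(-28) − 13·(-13)) + (13·(-45) − (-5)·(-28)) + ((-5)·(-45) − (-13)·(-45)) + ((-13)·(-13) − (-16)·(-45))| = 6705, so the area is 6705/2.
The number of boundary lattice points is Σ gcd(|Δx|,|Δy|) = gcd(10,30) + gcd(30,32) + gcd(38,62) + gcd(29,15) + gcd(18,17) + gcd(8,0) + gcd(3,32) = 10+2+2+1+1+8+1 = 25.
Pick's theorem gives I = A − B/2 + 1 = 6705/2 − 25/2 + 1 = 3341, so the closed region contains I + B = 3341 + 25 = 3366 lattice points.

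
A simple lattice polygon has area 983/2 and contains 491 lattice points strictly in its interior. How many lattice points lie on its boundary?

Pick's theorem gives A = I + B/2 − 1, so B = 2(A − I + 1) = 2(983/2 − 491 + 1) = 3.

3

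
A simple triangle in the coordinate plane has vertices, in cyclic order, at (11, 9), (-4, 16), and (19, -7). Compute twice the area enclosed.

184

The shoelace formula gives twice the area as |[11·16 − (-4)·9] + [(-4)·(-7) − 19·16] + [19·9 − 11·(-7)]| = 184, so the area is 92.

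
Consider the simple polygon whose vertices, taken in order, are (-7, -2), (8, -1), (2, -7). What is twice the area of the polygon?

Using the shoelace formula, 2A = |((-7)·(-1) − 8·(-2)) + (8·(-7) − 2·(-1)) + (2·(-2) − (-7)·(-7))| = 84, so the area is 42.

84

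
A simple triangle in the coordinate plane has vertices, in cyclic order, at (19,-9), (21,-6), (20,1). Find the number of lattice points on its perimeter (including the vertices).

3

Along each edge there are gcd(|Δx|,|Δy|)+1 lattice points, so counting each shared vertex once the boundary has gcd(2,3) + gcd(1,7) + gcd(1,10) = 1+1+1 = 3.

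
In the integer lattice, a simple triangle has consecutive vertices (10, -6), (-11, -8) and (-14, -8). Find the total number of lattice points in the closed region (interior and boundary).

7

Using the shoelace formula, 2A = |[10·(-8) − (-11)·(-6)] + [(-11)·(-8) − (-14)·(-8)] + [(-14)·(-6) − 10·(-8)]| = 6, so the area is 3.
The number of boundary lattice points is Σ gcd(|Δx|,|Δy|) = gcd(21,2) + gcd(3,0) + gcd(24,2) = 1+3+2 = 6.
Pick's theorem gives I = A − B/2 + 1 = 3 − 6/2 + 1 = 1, so the closed region contains I + B = 1 + 6 = 7 lattice points.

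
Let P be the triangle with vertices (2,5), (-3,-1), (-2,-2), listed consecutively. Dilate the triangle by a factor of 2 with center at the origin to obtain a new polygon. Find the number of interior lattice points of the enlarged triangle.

The shoelace formula gives twice the area as |[2·(-1) − (-3)·5] + [(-3)·(-2) − (-2)·(-1)] + [(-2)·5 − 2·(-2)]| = 11, so the area is 11/2.
Summing gcd(|Δx|,|Δy|) over the edges gives the boundary count: gcd(5,6) + gcd(1,1) + gcd(4,7) = 1+1+1 = 3.
Scaling by 2 multiplies the area by 2² = 4 (so the new area is 22) and multiplies the boundary lattice-point count by 2, giving 6.
By Pick's theorem, the interior count of the dilated polygon is 22 − 6/2 + 1 = 20.

20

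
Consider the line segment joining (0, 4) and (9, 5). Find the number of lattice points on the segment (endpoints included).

The number of lattice points on a segment between lattice points is gcd(|Δx|,|Δy|) + 1 = gcd(9,1) + 1 = 1 + 1 = 2.

2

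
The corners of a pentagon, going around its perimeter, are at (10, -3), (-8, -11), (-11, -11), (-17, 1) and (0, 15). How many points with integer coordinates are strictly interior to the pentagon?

The shoelace formula gives twice the area as |(10·(-11) − (-8)·(-3)) + ((-8)·(-11) − (-11)·(-11)) + ((-11)·1 − (-17)·(-11)) + ((-17)·15 − 0·1) + (0·(-3) − 10·15)| = 770, so the area is 385.
Along each edge there are gcd(|Δx|,|Δy|)+1 lattice points, so counting each shared vertex once the boundary has gcd(18,8) + gcd(3,0) + gcd(6,12) + gcd(17,14) + gcd(10,18) = 2+3+6+1+2 = 14.
Pick's theorem gives I = A − B/2 + 1 = 385 − 14/2 + 1 = 379.

379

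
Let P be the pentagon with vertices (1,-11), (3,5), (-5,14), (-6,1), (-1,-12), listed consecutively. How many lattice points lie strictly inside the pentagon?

138

Using the shoelace formula, 2A = |(1·5 − 3·(-11)) + (3·14 − (-5)·5) + ((-5)·1 − (-6)·14) + ((-6)·(-12) − (-1)·1) + ((-1)·(-11) − 1·(-12))| = 280, so the area is 140.
The number of boundary lattice points is Σ gcd(|Δx|,|Δy|) = gcd(2,16) + gcd(8,9) + gcd(1,13) + gcd(5,13) + gcd(2,1) = 2+1+1+1+1 = 6.
By Pick's theorem A = I + B/2 − 1, so I = 140 − 6/2 + 1 = 138.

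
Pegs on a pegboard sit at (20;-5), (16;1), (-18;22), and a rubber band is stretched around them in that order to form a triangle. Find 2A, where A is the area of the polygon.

The shoelace formula gives twice the area as |[20·1 − 16·(-5)] + [16·22 − (-18)·1] + [(-18)·(-5) − 20·22]| = 120, so the area is 60.

120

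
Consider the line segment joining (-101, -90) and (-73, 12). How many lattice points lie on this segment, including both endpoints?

3

The number of lattice points on a segment between lattice points is gcd(|Δx|,|Δy|) + 1 = gcd(28,102) + 1 = 2 + 1 = 3.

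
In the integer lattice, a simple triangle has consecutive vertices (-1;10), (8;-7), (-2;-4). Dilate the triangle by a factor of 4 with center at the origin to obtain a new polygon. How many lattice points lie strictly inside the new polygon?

By the shoelace formula, twice the signed area is |((-1)·(-7) − 8·10) + (8·(-4) − (-2)·(-7)) + ((-2)·10 − (-1)·(-4))| = 143, so the area is 143/2.
Along each edge there are gcd(|Δx|,|Δy|)+1 lattice points, so counting each shared vertex once the boundary has gcd(9,17) + gcd(10,3) + gcd(1,14) = 1+1+1 = 3.
Scaling by 4 multiplies the area by 4² = 16 (so the new area is 1144) and multiplies the boundary lattice-point count by 4, giving 12.
By Pick's theorem, the interior count of the dilated polygon is 1144 − 12/2 + 1 = 1139.

1139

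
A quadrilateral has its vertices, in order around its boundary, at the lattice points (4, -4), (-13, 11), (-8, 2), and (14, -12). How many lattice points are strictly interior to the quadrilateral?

Using the shoelace formula, 2A = |(4·11 − (-13)·(-4)) + ((-13)·2 − (-8)·11) + ((-8)·(-12) − 14·2) + (14·(-4) − 4·(-12))| = 114, so the area is 57.
Along each edge there are gcd(|Δx|,|Δy|)+1 lattice points, so counting each shared vertex once the boundary has gcd(17,15) + gcd(5,9) + gcd(22,14) + gcd(10,8) = 1+1+2+2 = 6.
By Pick's theorem A = I + B/2 − 1, so I = 57 − 6/2 + 1 = 55.

55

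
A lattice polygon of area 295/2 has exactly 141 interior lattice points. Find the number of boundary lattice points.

Pick's theorem gives A = I + B/2 − 1, so B = 2(A − I + 1) = 2(295/2 − 141 + 1) = 15.

15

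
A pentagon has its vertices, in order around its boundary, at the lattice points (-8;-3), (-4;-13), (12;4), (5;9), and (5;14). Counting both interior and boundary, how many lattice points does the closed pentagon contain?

By the shoelace formula, twice the signed area is |[(-8)·(-13) − (-4)·(-3)] + [(-4)·4 − 12·(-13)] + [12·9 − 5·4] + [5·14 − 5·9] + [5·(-3) − (-8)·14]| = 442, so the area is 221.
Summing gcd(|Δx|,|Δy|) over the edges gives the boundary count: gcd(4,10) + gcd(16,17) + gcd(7,5) + gcd(0,5) + gcd(13,17) = 2+1+1+5+1 = 10.
Pick's theorem gives I = A − B/2 + 1 = 221 − 10/2 + 1 = 217, so the closed region contains I + B = 217 + 10 = 227 lattice points.

227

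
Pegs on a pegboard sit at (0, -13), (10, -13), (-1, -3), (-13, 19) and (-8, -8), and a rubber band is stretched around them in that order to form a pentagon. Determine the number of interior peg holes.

Using the shoelace formula, 2A = |[0·(-13) − 10·(-13)] + [10·(-3) − (-1)·(-13)] + [(-1)·19 − (-13)·(-3)] + [(-13)·(-8) − (-8)·19] + [(-8)·(-13) − 0·(-8)]| = 389, so the area is 389/2.
Summing gcd(|Δx|,|Δy|) over the edges gives the boundary count: gcd(10,0) + gcd(11,10) + gcd(12,22) + gcd(5,27) + gcd(8,5) = 10+1+2+1+1 = 15.
By Pick's theorem A = I + B/2 − 1, so I = 389/2 − 15/2 + 1 = 188.

188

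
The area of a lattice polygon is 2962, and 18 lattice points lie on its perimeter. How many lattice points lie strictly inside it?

From Pick's theorem, I = A − B/2 + 1 = 2962 − 18/2 + 1 = 2954.

2954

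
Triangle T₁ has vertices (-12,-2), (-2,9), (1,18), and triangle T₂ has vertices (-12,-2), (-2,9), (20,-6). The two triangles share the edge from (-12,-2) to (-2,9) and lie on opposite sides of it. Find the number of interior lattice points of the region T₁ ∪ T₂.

The union is the simple quadrilateral with vertices (-12,-2), (1,18), (-2,9), (20,-6) in order.
By the shoelace formula, twice the signed area is |((-12)·18 − 1·(-2)) + (1·9 − (-2)·18) + ((-2)·(-6) − 20·9) + (20·(-2) − (-12)·(-6))| = 449, so the area is 449/2.
Summing gcd(|Δx|,|Δy|) over the edges gives the boundary count: gcd(13,20) + gcd(3,9) + gcd(22,15) + gcd(32,4) = 1+3+1+4 = 9.
By Pick's theorem I = A − B/2 + 1 = 449/2 − 9/2 + 1 = 221.

221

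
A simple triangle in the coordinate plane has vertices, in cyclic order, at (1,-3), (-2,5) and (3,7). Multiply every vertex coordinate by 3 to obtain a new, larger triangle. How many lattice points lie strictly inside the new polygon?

The shoelace formula gives twice the area as |[1·5 − (-2)·(-3)] + [(-2)·7 − 3·5] + [3·(-3) − 1·7]| = 46, so the area is 23.
The number of boundary lattice points is Σ gcd(|Δx|,|Δy|) = gcd(3,8) + gcd(5,2) + gcd(2,10) = 1+1+2 = 4.
Scaling by 3 multiplies the area by 3² = 9 (so the new area is 207) and multiplies the boundary lattice-point count by 3, giving 12.
By Pick's theorem, the interior count of the dilated polygon is 207 − 12/2 + 1 = 202.

202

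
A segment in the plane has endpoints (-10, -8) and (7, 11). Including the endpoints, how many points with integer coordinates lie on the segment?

2

The number of lattice points on a segment between lattice points is gcd(|Δx|,|Δy|) + 1 = gcd(17,19) + 1 = 1 + 1 = 2.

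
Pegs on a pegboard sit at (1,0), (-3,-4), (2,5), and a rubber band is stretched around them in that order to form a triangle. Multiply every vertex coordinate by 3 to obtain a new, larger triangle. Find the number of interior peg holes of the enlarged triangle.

64

Using the shoelace formula, 2A = |[1·(-4) − (-3)·0] + [(-3)·5 − 2·(-4)] + [2·0 − 1·5]| = 16, so the area is 8.
Summing gcd(|Δx|,|Δy|) over the edges gives the boundary count: gcd(4,4) + gcd(5,9) + gcd(1,5) = 4+1+1 = 6.
Scaling by 3 multiplies the area by 3² = 9 (so the new area is 72) and multiplies the boundary lattice-point count by 3, giving 18.
By Pick's theorem, the interior count of the dilated polygon is 72 − 18/2 + 1 = 64.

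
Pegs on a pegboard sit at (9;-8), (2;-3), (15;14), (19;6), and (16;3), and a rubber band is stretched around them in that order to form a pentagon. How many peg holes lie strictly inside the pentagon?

Using the shoelace formula, 2A = |[9·(-3) − 2·(-8)] + [2·14 − 15·(-3)] + [15·6 − 19·14] + [19·3 − 16·6] + [16·(-8) − 9·3]| = 308, so the area is 154.
Summing gcd(|Δx|,|Δy|) over the edges gives the boundary count: gcd(7,5) + gcd(13,17) + gcd(4,8) + gcd(3,3) + gcd(7,11) = 1+1+4+3+1 = 10.
Pick's theorem gives I = A − B/2 + 1 = 154 − 10/2 + 1 = 150.

150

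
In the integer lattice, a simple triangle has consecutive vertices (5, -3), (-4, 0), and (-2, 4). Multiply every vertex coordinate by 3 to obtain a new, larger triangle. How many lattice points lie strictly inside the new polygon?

Using the shoelace formula, 2A = |(5·0 − (-4)·(-3)) + ((-4)·4 − (-2)·0) + ((-2)·(-3) − 5·4)| = 42, so the area is 21.
The number of boundary lattice points is Σ gcd(|Δx|,|Δy|) = gcd(9,3) + gcd(2,4) + gcd(7,7) = 3+2+7 = 12.
Scaling by 3 multiplies the area by 3² = 9 (so the new area is 189) and multiplies the boundary lattice-point count by 3, giving 36.
By Pick's theorem, the interior count of the dilated polygon is 189 − 36/2 + 1 = 172.

172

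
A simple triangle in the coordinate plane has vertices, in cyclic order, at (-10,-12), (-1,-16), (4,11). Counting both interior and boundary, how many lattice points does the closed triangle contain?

134

By the shoelace formula, twice the signed area is |[(-10)·(-16) − (-1)·(-12)] + [(-1)·11 − 4·(-16)] + [4·(-12) − (-10)·11]| = 263, so the area is 263/2.
Summing gcd(|Δx|,|Δy|) over the edges gives the boundary count: gcd(9,4) + gcd(5,27) + gcd(14,23) = 1+1+1 = 3.
Pick's theorem gives I = A − B/2 + 1 = 263/2 − 3/2 + 1 = 131, so the closed region contains I + B = 131 + 3 = 134 lattice points.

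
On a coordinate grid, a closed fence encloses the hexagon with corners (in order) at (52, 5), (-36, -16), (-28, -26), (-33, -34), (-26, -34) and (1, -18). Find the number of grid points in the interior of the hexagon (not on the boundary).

800

The shoelace formula gives twice the area as |(52·(-16) − (-36)·5) + ((-36)·(-26) − (-28)·(-16)) + ((-28)·(-34) − (-33)·(-26)) + ((-33)·(-34) − (-26)·(-34)) + ((-26)·(-18) − 1·(-34)) + (1·5 − 52·(-18))| = 1611, so the area is 805.5.
The number of boundary lattice points is Σ gcd(|Δx|,|Δy|) = gcd(88,21) + gcd(8,10) + gcd(5,8) + gcd(7,0) + gcd(27,16) + gcd(51,23) = 1+2+1+7+1+1 = 13.
By Pick's theorem A = I + B/2 − 1, so I = 805.5 − 13/2 + 1 = 800.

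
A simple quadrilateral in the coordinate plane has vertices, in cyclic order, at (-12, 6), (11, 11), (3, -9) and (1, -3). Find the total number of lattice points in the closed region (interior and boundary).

Using the shoelace formula, 2A = |((-12)·11 − 11·6) + (11·(-9) − 3·11) + (3·(-3) − 1·(-9)) + (1·6 − (-12)·(-3))| = 360, so the area is 180.
Along each edge there are gcd(|Δx|,|Δy|)+1 lattice points, so counting each shared vertex once the boundary has gcd(23,5) + gcd(8,20) + gcd(2,6) + gcd(13,9) = 1+4+2+1 = 8.
Pick's theorem gives I = A − B/2 + 1 = 180 − 8/2 + 1 = 177, so the closed region contains I + B = 177 + 8 = 185 lattice points.

185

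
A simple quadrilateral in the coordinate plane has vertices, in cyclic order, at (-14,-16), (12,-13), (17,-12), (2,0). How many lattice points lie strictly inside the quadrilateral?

212

Using the shoelace formula, 2A = |[(-14)·(-13) − 12·(-16)] + [12·(-12) − 17·(-13)] + [17·0 − 2·(-12)] + [2·(-16) − (-14)·0]| = 443, so the area is 221.5.
The number of boundary lattice points is Σ gcd(|Δx|,|Δy|) = gcd(26,3) + gcd(5,1) + gcd(15,12) + gcd(16,16) = 1+1+3+16 = 21.
Pick's theorem gives I = A − B/2 + 1 = 221.5 − 21/2 + 1 = 212.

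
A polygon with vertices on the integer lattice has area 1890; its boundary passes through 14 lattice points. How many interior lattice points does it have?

Pick's theorem A = I + B/2 − 1 rearranges to I = A − B/2 + 1 = 1890 − 14/2 + 1 = 1884.

1884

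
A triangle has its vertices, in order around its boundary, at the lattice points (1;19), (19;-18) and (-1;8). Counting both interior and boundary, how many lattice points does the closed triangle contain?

139

The shoelace formula gives twice the area as |(1·(-18) − 19·19) + (19·8 − (-1)·(-18)) + ((-1)·19 − 1·8)| = 272, so the area is 136.
The number of boundary lattice points is Σ gcd(|Δx|,|Δy|) = gcd(18,37) + gcd(20,26) + gcd(2,11) = 1+2+1 = 4.
Pick's theorem gives I = A − B/2 + 1 = 136 − 4/2 + 1 = 135, so the closed region contains I + B = 135 + 4 = 139 lattice points.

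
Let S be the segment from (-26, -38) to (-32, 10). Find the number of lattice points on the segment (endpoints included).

7

The number of lattice points on a segment between lattice points is gcd(|Δx|,|Δy|) + 1 = gcd(6,48) + 1 = 6 + 1 = 7.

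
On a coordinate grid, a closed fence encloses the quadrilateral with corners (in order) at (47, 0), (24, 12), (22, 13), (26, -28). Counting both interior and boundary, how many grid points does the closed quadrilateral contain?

The shoelace formula gives twice the area as |[47·12 − 24·0] + [24·13 − 22·12] + [22·(-28) − 26·13] + [26·0 − 47·(-28)]| = 974, so the area is 487.
Along each edge there are gcd(|Δx|,|Δy|)+1 lattice points, so counting each shared vertex once the boundary has gcd(23,12) + gcd(2,1) + gcd(4,41) + gcd(21,28) = 1+1+1+7 = 10.
Pick's theorem gives I = A − B/2 + 1 = 487 − 10/2 + 1 = 483, so the closed region contains I + B = 483 + 10 = 493 lattice points.

493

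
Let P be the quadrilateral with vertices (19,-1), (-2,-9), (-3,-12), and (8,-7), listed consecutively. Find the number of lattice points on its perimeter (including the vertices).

Summing gcd(|Δx|,|Δy|) over the edges gives the boundary count: gcd(21,8) + gcd(1,3) + gcd(11,5) + gcd(11,6) = 1+1+1+1 = 4.

4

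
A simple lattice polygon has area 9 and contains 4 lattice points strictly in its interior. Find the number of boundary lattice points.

12

Pick's theorem gives A = I + B/2 − 1, so B = 2(A − I + 1) = 2(9 − 4 + 1) = 12.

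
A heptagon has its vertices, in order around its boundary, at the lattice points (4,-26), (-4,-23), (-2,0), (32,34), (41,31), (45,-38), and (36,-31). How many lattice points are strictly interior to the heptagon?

Using the shoelace formula, 2A = |(4·(-23) − (-4)·(-26)) + ((-4)·0 − (-2)·(-23)) + ((-2)·34 − 32·0) + (32·31 − 41·34) + (41·(-38) − 45·31) + (45·(-31) − 36·(-38)) + (36·(-26) − 4·(-31))| = 4504, so the area is 2252.
Summing gcd(|Δx|,|Δy|) over the edges gives the boundary count: gcd(8,3) + gcd(2,23) + gcd(34,34) + gcd(9,3) + gcd(4,69) + gcd(9,7) + gcd(32,5) = 1+1+34+3+1+1+1 = 42.
By Pick's theorem A = I + B/2 − 1, so I = 2252 − 42/2 + 1 = 2232.

2232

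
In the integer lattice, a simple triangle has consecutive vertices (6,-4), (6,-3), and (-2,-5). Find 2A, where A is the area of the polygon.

By the shoelace formula, twice the signed area is |(6·(-3) − 6·(-4)) + (6·(-5) − (-2)·(-3)) + ((-2)·(-4) − 6·(-5))| = 8, so the area is 4.

8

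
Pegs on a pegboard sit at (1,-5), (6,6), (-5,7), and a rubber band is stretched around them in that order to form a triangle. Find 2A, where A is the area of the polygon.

Using the shoelace formula, 2A = |(1·6 − 6·(-5)) + (6·7 − (-5)·6) + ((-5)·(-5) − 1·7)| = 126, so the area is 63.

126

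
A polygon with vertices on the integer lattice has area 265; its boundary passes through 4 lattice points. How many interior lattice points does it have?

264

From Pick's theorem, I = A − B/2 + 1 = 265 − 4/2 + 1 = 264.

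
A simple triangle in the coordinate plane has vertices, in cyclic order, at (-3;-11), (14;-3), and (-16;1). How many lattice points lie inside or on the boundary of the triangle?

157

Using the shoelace formula, 2A = |((-3)·(-3) − 14·(-11)) + (14·1 − (-16)·(-3)) + ((-16)·(-11) − (-3)·1)| = 308, so the area is 154.
Summing gcd(|Δx|,|Δy|) over the edges gives the boundary count: gcd(17,8) + gcd(30,4) + gcd(13,12) = 1+2+1 = 4.
Pick's theorem gives I = A − B/2 + 1 = 154 − 4/2 + 1 = 153, so the closed region contains I + B = 153 + 4 = 157 lattice points.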